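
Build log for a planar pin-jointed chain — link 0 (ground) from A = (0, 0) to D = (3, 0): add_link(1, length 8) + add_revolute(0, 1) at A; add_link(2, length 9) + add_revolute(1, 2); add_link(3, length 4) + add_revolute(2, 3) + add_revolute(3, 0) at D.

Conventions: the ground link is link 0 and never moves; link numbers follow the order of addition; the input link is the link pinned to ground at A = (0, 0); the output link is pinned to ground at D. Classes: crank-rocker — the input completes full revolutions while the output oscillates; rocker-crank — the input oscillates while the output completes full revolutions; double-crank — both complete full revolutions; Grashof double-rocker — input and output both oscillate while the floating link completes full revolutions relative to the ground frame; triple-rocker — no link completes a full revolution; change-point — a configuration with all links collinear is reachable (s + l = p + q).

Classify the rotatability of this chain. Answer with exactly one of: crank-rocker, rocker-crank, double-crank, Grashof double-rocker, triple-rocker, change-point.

lengths: ground=3, input=8, coupler=9, output=4
sorted: s=3 (shortest), l=9 (longest), p+q=12
s + l = 12 vs p + q = 12
s + l = p + q → change-point (collinear configuration reachable)

change-point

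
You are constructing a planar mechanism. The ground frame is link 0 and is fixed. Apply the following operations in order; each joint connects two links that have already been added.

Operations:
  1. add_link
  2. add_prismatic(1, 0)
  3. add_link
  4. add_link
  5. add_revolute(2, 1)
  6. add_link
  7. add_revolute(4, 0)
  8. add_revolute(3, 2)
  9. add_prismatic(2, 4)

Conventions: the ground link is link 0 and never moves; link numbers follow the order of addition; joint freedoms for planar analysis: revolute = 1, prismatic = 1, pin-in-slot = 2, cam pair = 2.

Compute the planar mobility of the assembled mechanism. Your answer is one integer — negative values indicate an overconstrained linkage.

ground; <1,0,0>
#1 <2,0,0>
P:1↔0 J1 <2,1,0>
#2 <3,1,0>
#3 <4,1,0>
R:2↔1 J1 <4,2,0>
#4 <5,2,0>
R:4↔0 J1 <5,3,0>
R:3↔2 J1 <5,4,0>
P:2↔4 J1 <5,5,0>
3×4 − 2×5 − 1×0 = 2

M = 2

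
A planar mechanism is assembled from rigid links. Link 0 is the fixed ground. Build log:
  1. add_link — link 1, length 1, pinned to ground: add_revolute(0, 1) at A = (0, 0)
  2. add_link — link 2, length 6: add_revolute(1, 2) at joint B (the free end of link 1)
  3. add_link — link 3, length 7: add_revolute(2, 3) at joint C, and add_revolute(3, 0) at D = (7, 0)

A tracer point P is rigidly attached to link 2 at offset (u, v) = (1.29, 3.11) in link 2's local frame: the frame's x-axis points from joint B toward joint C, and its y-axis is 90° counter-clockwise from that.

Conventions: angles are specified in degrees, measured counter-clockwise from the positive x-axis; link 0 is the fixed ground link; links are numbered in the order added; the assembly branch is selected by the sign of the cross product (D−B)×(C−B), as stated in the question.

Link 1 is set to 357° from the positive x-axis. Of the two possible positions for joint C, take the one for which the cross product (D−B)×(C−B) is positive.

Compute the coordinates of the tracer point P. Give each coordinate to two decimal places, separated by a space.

A=(0,0), D=(7.00,0)
B = A + 1.00·(cos357°, sin357°) = (0.9986, -0.0523)
|BD| = 6.0016
circle(B,6.00) ∩ circle(D,7.00): a=1.9178, h=5.6853
  candidates: C₊=(2.8667,5.6494) cross=34.121; C₋=(2.9659,-5.7207) cross=-34.121
  branch + wants cross > 0 → take C=(2.8667,5.6494) (cross=34.121)
ex = (C−B)/|BC| = (0.3114,0.9503); ey = (-0.9503,0.3114)
P = B + 1.29·ex + 3.11·ey = (-1.5551,2.1418)

-1.56 2.14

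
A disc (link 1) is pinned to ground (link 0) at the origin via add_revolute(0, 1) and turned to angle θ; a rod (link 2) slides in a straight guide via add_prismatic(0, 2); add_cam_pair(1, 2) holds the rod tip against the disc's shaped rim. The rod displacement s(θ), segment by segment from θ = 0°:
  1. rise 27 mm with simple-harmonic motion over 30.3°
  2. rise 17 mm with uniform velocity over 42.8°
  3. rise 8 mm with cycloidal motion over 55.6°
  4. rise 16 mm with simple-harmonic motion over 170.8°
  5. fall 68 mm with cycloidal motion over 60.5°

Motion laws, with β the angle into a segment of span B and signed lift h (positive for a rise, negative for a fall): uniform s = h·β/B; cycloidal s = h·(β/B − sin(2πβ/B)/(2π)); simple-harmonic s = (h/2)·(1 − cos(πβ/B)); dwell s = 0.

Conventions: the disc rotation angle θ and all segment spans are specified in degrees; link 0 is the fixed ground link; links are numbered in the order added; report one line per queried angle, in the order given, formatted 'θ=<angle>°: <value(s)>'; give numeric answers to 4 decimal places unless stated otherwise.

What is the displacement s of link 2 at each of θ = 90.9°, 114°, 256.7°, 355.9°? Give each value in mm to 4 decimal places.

segment 1 (0° to 30.3°, simple-harmonic, h = 27) is passed completely: s = 0.0000 + (27) = 27.0000
segment 2 (30.3° to 73.1°, uniform, h = 17) is passed completely: s = 27.0000 + (17) = 44.0000
θ = 90.9° falls in segment 3 (73.1° to 128.7°, cycloidal, h = 8): β = 90.9 − 73.1 = 17.8°, B = 55.6°; Δs = 8·(0.3201 − sin(2π·0.3201)/(2π)) = 1.4096; s = 44.0000 + 1.4096 = 45.4096
θ = 114° falls in segment 3 (73.1° to 128.7°, cycloidal, h = 8): β = 114 − 73.1 = 40.9°, B = 55.6°; Δs = 8·(0.7356 − sin(2π·0.7356)/(2π)) = 7.1529; s = 44.0000 + 7.1529 = 51.1529
segment 3 (73.1° to 128.7°, cycloidal, h = 8) is passed completely: s = 44.0000 + (8) = 52.0000
θ = 256.7° falls in segment 4 (128.7° to 299.5°, simple-harmonic, h = 16): β = 256.7 − 128.7 = 128°, B = 170.8°; Δs = 16/2·(1 − cos(π·0.7494)) = 13.6464; s = 52.0000 + 13.6464 = 65.6464
segment 4 (128.7° to 299.5°, simple-harmonic, h = 16) is passed completely: s = 52.0000 + (16) = 68.0000
θ = 355.9° falls in segment 5 (299.5° to 360°, cycloidal, h = -68): β = 355.9 − 299.5 = 56.4°, B = 60.5°; Δs = -68·(0.9322 − sin(2π·0.9322)/(2π)) = -67.8620; s = 68.0000 − 67.8620 = 0.1380

θ=90.9°: 45.4096
θ=114°: 51.1529
θ=256.7°: 65.6464
θ=355.9°: 0.1380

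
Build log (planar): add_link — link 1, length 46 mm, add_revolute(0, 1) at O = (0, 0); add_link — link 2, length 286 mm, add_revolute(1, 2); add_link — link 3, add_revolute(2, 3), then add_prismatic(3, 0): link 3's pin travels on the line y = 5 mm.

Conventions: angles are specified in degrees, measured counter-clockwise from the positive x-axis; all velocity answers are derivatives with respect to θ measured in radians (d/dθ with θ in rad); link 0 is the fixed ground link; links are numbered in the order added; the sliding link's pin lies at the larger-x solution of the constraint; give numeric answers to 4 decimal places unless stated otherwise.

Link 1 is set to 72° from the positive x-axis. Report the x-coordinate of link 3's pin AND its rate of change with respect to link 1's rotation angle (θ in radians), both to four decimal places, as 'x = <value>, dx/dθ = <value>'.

geometry: r = 46 mm, L = 286 mm, e = 5 mm
crank pin P = (r cos θ, r sin θ) = (14.214782, 43.748600)
h = r sin θ − e = 43.748600 − 5 = 38.748600
x = r cos θ + √(L² − h²) = 14.214782 + 283.362923 = 297.577705
dx/dθ = −r sin θ − h·r cos θ/√(L² − h²) (θ in radians; h = 38.748600) = -45.692407

x = 297.5777, dx/dθ = -45.6924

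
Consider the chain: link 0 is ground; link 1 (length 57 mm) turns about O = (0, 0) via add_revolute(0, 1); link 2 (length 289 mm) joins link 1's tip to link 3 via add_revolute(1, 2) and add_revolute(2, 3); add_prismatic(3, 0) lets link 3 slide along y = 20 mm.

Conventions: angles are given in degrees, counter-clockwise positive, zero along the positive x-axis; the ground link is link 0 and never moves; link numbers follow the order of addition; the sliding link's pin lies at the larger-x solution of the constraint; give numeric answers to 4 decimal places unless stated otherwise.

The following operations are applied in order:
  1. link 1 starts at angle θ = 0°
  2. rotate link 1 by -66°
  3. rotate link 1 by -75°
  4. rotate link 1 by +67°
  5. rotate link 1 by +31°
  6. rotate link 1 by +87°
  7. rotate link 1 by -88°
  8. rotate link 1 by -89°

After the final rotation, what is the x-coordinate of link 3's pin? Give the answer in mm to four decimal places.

geometry: r = 57 mm, L = 289 mm, e = 20 mm; θ starts at 0°
rotate link 1 by -66°: θ ← 0° -66° = -66°
rotate link 1 by -75°: θ ← -66° -75° = -141°
rotate link 1 by +67°: θ ← -141° +67° = -74°
rotate link 1 by +31°: θ ← -74° +31° = -43°
rotate link 1 by +87°: θ ← -43° +87° = 44°
rotate link 1 by -88°: θ ← 44° -88° = -44°
rotate link 1 by -89°: θ ← -44° -89° = -133°
crank pin P = (r cos θ, r sin θ) = (-38.873907, -41.687161)
h = r sin θ − e = -41.687161 − 20 = -61.687161
x = r cos θ + √(L² − h²) = -38.873907 + 282.339679 = 243.465772

243.4658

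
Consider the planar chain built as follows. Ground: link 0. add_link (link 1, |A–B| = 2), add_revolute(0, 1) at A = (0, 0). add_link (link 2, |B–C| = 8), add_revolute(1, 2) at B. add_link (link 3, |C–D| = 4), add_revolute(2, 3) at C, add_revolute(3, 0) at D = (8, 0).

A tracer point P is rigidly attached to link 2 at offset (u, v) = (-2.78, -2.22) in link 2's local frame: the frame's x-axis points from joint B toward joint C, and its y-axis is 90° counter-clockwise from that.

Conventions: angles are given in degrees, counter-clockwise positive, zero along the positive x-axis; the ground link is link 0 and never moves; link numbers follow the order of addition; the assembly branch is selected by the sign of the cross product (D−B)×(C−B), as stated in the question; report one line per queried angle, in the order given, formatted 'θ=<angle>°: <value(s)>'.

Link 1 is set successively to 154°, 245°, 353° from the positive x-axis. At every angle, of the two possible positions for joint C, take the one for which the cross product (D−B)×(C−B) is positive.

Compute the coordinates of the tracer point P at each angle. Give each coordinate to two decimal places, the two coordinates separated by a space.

A=(0,0), D=(8.00,0)
θ=154°: B = A + 2.00·(cos154°, sin154°) = (-1.7976, 0.8767)
θ=154°: |BD| = 9.8367
θ=154°: circle(B,8.00) ∩ circle(D,4.00): a=7.3582, h=3.1396
θ=154°:   candidates: C₊=(5.8112,3.3480) cross=30.883; C₋=(5.2515,-2.9062) cross=-30.883
θ=154°:   branch + wants cross > 0 → take C=(5.8112,3.3480) (cross=30.883)
θ=154°: ex = (C−B)/|BC| = (0.9511,0.3089); ey = (-0.3089,0.9511)
θ=154°: P = B + -2.78·ex + -2.22·ey = (-3.7559,-2.0934)
θ=245°: B = A + 2.00·(cos245°, sin245°) = (-0.8452, -1.8126)
θ=245°: |BD| = 9.0291
θ=245°: circle(B,8.00) ∩ circle(D,4.00): a=7.1726, h=3.5431
θ=245°:   candidates: C₊=(5.4701,3.0983) cross=31.991; C₋=(6.8926,-3.8437) cross=-31.991
θ=245°:   branch + wants cross > 0 → take C=(5.4701,3.0983) (cross=31.991)
θ=245°: ex = (C−B)/|BC| = (0.7894,0.6139); ey = (-0.6139,0.7894)
θ=245°: P = B + -2.78·ex + -2.22·ey = (-1.6770,-5.2717)
θ=353°: B = A + 2.00·(cos353°, sin353°) = (1.9851, -0.2437)
θ=353°: |BD| = 6.0198
θ=353°: circle(B,8.00) ∩ circle(D,4.00): a=6.9967, h=3.8789
θ=353°:   candidates: C₊=(8.8190,3.9152) cross=23.350; C₋=(9.1331,-3.8361) cross=-23.350
θ=353°:   branch + wants cross > 0 → take C=(8.8190,3.9152) (cross=23.350)
θ=353°: ex = (C−B)/|BC| = (0.8542,0.5199); ey = (-0.5199,0.8542)
θ=353°: P = B + -2.78·ex + -2.22·ey = (0.7644,-3.5854)

θ=154°: -3.76 -2.09
θ=245°: -1.68 -5.27
θ=353°: 0.76 -3.59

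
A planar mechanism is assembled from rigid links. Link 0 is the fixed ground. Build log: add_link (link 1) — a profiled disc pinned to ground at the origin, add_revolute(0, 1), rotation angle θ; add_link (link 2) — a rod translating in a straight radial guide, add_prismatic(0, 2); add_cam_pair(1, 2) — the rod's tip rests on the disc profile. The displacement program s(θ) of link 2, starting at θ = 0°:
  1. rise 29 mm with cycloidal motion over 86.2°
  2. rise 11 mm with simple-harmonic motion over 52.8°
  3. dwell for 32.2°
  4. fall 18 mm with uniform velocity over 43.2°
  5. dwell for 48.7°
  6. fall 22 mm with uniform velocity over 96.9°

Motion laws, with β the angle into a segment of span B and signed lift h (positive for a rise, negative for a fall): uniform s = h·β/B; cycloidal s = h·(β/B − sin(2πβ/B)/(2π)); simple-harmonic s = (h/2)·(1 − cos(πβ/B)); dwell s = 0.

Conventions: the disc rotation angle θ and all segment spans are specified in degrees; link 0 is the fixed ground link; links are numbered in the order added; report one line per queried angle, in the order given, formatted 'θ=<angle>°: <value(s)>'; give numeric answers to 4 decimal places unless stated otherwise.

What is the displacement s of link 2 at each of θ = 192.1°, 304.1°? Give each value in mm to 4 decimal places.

seg 1 [0°–86.2°] cycloidal, h=29: full span → s += 29 → s = 29.0000
seg 2 [86.2°–139°] simple-harmonic, h=11: full span → s += 11 → s = 40.0000
seg 3 [139°–171.2°] dwell: s stays 40.0000
seg 4 [171.2°–214.4°] uniform, h=-18: θ=192.1° here. β=20.9, B=43.2. -18·20.9/43.2 = -8.7083 → s = 31.2917
seg 4 [171.2°–214.4°] uniform, h=-18: full span → s += -18 → s = 22.0000
seg 5 [214.4°–263.1°] dwell: s stays 22.0000
seg 6 [263.1°–360°] uniform, h=-22: θ=304.1° here. β=41, B=96.9. -22·41/96.9 = -9.3086 → s = 12.6914

θ=192.1°: 31.2917
θ=304.1°: 12.6914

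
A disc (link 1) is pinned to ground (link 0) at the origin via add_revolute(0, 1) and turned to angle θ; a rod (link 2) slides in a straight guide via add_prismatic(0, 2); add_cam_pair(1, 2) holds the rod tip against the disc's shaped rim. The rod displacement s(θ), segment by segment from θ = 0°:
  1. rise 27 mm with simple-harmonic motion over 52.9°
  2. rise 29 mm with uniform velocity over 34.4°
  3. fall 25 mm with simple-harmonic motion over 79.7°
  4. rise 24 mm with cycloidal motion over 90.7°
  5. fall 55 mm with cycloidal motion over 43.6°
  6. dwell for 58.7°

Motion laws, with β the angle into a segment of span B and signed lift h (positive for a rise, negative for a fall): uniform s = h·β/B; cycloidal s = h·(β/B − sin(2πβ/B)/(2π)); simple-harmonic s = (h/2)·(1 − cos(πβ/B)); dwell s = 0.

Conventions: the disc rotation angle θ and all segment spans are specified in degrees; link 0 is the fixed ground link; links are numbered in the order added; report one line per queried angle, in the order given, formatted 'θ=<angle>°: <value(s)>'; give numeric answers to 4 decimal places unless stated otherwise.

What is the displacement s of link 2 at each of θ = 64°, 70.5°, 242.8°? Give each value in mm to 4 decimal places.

segment 1 (0° to 52.9°, simple-harmonic, h = 27) is passed completely: s = 0.0000 + (27) = 27.0000
θ = 64° falls in segment 2 (52.9° to 87.3°, uniform, h = 29): β = 64 − 52.9 = 11.1°, B = 34.4°; Δs = 29·11.1/34.4 = 9.3576; s = 27.0000 + 9.3576 = 36.3576
θ = 70.5° falls in segment 2 (52.9° to 87.3°, uniform, h = 29): β = 70.5 − 52.9 = 17.6°, B = 34.4°; Δs = 29·17.6/34.4 = 14.8372; s = 27.0000 + 14.8372 = 41.8372
segment 2 (52.9° to 87.3°, uniform, h = 29) is passed completely: s = 27.0000 + (29) = 56.0000
segment 3 (87.3° to 167°, simple-harmonic, h = -25) is passed completely: s = 56.0000 + (-25) = 31.0000
θ = 242.8° falls in segment 4 (167° to 257.7°, cycloidal, h = 24): β = 242.8 − 167 = 75.8°, B = 90.7°; Δs = 24·(0.8357 − sin(2π·0.8357)/(2π)) = 23.3363; s = 31.0000 + 23.3363 = 54.3363

θ=64°: 36.3576
θ=70.5°: 41.8372
θ=242.8°: 54.3363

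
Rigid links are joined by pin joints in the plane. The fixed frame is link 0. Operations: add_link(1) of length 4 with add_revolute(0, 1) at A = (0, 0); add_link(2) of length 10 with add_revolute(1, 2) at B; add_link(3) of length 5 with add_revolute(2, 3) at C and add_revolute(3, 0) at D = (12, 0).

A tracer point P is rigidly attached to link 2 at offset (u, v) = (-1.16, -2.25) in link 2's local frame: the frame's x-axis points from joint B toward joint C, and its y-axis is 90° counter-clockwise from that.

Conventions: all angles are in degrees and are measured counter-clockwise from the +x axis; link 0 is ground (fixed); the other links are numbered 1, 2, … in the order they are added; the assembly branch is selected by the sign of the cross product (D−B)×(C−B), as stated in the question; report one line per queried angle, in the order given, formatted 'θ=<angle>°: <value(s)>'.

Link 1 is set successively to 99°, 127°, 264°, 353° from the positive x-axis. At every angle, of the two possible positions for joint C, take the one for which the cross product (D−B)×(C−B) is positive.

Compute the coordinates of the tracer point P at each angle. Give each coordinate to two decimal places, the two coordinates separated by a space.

A=(0,0), D=(12.00,0)
θ=99°: B = A + 4.00·(cos99°, sin99°) = (-0.6257, 3.9508)
θ=99°: |BD| = 13.2294
θ=99°: circle(B,10.00) ∩ circle(D,5.00): a=9.4493, h=3.2727
θ=99°:   candidates: C₊=(9.3697,4.2522) cross=43.296; C₋=(7.4150,-1.9945) cross=-43.296
θ=99°:   branch + wants cross > 0 → take C=(9.3697,4.2522) (cross=43.296)
θ=99°: ex = (C−B)/|BC| = (0.9995,0.0301); ey = (-0.0301,0.9995)
θ=99°: P = B + -1.16·ex + -2.25·ey = (-1.7174,1.6668)
θ=127°: B = A + 4.00·(cos127°, sin127°) = (-2.4073, 3.1945)
θ=127°: |BD| = 14.7572
θ=127°: circle(B,10.00) ∩ circle(D,5.00): a=9.9197, h=1.2645
θ=127°:   candidates: C₊=(7.5510,2.2817) cross=18.661; C₋=(7.0035,-0.1874) cross=-18.661
θ=127°:   branch + wants cross > 0 → take C=(7.5510,2.2817) (cross=18.661)
θ=127°: ex = (C−B)/|BC| = (0.9958,-0.0913); ey = (0.0913,0.9958)
θ=127°: P = B + -1.16·ex + -2.25·ey = (-3.7678,1.0598)
θ=264°: B = A + 4.00·(cos264°, sin264°) = (-0.4181, -3.9781)
θ=264°: |BD| = 13.0397
θ=264°: circle(B,10.00) ∩ circle(D,5.00): a=9.3957, h=3.4236
θ=264°:   candidates: C₊=(7.4852,2.1487) cross=44.643; C₋=(9.5741,-4.3721) cross=-44.643
θ=264°:   branch + wants cross > 0 → take C=(7.4852,2.1487) (cross=44.643)
θ=264°: ex = (C−B)/|BC| = (0.7903,0.6127); ey = (-0.6127,0.7903)
θ=264°: P = B + -1.16·ex + -2.25·ey = (0.0436,-6.4670)
θ=353°: B = A + 4.00·(cos353°, sin353°) = (3.9702, -0.4875)
θ=353°: |BD| = 8.0446
θ=353°: circle(B,10.00) ∩ circle(D,5.00): a=8.6838, h=4.9590
θ=353°:   candidates: C₊=(12.3375,4.9886) cross=39.893; C₋=(12.9385,-4.9111) cross=-39.893
θ=353°:   branch + wants cross > 0 → take C=(12.3375,4.9886) (cross=39.893)
θ=353°: ex = (C−B)/|BC| = (0.8367,0.5476); ey = (-0.5476,0.8367)
θ=353°: P = B + -1.16·ex + -2.25·ey = (4.2317,-3.0054)

θ=99°: -1.72 1.67
θ=127°: -3.77 1.06
θ=264°: 0.04 -6.47
θ=353°: 4.23 -3.01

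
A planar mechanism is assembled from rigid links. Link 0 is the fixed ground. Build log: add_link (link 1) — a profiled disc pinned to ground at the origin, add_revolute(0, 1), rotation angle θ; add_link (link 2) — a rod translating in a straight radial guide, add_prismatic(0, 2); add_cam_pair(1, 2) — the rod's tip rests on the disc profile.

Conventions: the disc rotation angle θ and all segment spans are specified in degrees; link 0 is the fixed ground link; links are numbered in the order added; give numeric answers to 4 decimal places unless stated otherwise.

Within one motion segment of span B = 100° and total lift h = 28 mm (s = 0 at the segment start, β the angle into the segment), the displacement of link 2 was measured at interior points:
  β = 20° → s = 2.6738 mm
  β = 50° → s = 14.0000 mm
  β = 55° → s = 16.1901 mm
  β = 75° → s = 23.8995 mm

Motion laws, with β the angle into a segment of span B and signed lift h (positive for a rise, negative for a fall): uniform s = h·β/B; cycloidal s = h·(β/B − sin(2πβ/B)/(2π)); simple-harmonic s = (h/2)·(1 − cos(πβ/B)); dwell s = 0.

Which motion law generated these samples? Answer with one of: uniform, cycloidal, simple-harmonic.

candidates at β/B = r: uniform s = h·r (linear in β); cycloidal s = h·(r − sin(2πr)/(2π)); simple-harmonic s = (h/2)(1 − cos(πr))
β=20°: printed 2.6738 | uniform 5.6000, cycloidal 1.3618, simple-harmonic 2.6738
β=50°: printed 14.0000 | uniform 14.0000, cycloidal 14.0000, simple-harmonic 14.0000
β=55°: printed 16.1901 | uniform 15.4000, cycloidal 16.7771, simple-harmonic 16.1901
β=75°: printed 23.8995 | uniform 21.0000, cycloidal 25.4563, simple-harmonic 23.8995
only one law matches every sample → simple-harmonic

simple-harmonic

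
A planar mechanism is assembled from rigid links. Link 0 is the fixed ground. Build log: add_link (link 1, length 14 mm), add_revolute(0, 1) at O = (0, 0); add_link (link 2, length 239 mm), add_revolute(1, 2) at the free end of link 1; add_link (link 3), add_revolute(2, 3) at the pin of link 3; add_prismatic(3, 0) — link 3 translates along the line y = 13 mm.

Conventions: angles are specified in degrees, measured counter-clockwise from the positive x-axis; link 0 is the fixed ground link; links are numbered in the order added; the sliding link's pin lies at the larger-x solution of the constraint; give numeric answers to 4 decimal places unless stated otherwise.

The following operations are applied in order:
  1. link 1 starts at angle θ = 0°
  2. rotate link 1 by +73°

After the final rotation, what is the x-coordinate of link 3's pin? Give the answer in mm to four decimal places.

geometry: r = 14 mm, L = 239 mm, e = 13 mm; θ starts at 0°
rotate link 1 by +73°: θ ← 0° +73° = 73°
crank pin P = (r cos θ, r sin θ) = (4.093204, 13.388267)
h = r sin θ − e = 13.388267 − 13 = 0.388267
x = r cos θ + √(L² − h²) = 4.093204 + 238.999685 = 243.092888

243.0929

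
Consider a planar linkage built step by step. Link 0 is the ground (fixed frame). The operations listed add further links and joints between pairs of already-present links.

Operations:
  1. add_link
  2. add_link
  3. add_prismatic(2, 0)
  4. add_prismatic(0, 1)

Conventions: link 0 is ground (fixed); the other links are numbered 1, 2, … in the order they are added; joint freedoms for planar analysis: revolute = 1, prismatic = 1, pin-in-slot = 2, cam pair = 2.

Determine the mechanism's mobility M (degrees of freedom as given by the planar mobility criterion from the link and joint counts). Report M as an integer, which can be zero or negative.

ground; <1,0,0>
#1 <2,0,0>
#2 <3,0,0>
P:2↔0 J1 <3,1,0>
P:0↔1 J1 <3,2,0>
3×2 − 2×2 − 1×0 = 2

M = 2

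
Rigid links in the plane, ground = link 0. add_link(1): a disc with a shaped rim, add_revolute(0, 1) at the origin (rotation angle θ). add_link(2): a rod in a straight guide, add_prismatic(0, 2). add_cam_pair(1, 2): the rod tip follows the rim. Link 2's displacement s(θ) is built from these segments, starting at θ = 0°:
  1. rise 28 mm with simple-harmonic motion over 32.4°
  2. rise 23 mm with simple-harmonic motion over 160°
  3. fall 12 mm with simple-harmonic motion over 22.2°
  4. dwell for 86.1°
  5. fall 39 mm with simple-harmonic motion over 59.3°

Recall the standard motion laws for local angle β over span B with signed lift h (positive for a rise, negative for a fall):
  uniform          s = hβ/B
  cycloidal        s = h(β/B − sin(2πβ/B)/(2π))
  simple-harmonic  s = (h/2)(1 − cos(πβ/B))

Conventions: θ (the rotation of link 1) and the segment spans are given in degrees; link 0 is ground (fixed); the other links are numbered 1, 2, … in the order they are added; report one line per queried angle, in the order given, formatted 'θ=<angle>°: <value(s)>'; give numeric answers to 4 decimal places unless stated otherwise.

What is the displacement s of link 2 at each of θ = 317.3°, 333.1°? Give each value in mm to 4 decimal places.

segment 1 (0° to 32.4°, simple-harmonic, h = 28) is passed completely: s = 0.0000 + (28) = 28.0000
segment 2 (32.4° to 192.4°, simple-harmonic, h = 23) is passed completely: s = 28.0000 + (23) = 51.0000
segment 3 (192.4° to 214.6°, simple-harmonic, h = -12) is passed completely: s = 51.0000 + (-12) = 39.0000
segment 4 (214.6° to 300.7°, dwell): s unchanged at 39.0000
θ = 317.3° falls in segment 5 (300.7° to 360°, simple-harmonic, h = -39): β = 317.3 − 300.7 = 16.6°, B = 59.3°; Δs = -39/2·(1 − cos(π·0.2799)) = -7.0670; s = 39.0000 − 7.0670 = 31.9330
θ = 333.1° falls in segment 5 (300.7° to 360°, simple-harmonic, h = -39): β = 333.1 − 300.7 = 32.4°, B = 59.3°; Δs = -39/2·(1 − cos(π·0.5464)) = -22.3309; s = 39.0000 − 22.3309 = 16.6691

θ=317.3°: 31.9330
θ=333.1°: 16.6691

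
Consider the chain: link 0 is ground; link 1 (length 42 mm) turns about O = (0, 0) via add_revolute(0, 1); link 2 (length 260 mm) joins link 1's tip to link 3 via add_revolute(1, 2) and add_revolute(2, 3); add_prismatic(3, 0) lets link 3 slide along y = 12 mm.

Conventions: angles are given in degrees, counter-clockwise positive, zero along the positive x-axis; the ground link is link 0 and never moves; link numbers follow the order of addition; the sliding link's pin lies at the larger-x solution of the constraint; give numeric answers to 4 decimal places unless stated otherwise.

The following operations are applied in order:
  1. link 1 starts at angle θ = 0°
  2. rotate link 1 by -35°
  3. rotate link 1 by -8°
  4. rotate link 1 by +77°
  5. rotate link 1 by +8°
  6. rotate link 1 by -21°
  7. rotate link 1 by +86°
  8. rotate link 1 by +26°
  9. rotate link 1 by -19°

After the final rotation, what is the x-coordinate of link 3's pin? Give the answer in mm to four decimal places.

geometry: r = 42 mm, L = 260 mm, e = 12 mm; θ starts at 0°
rotate link 1 by -35°: θ ← 0° -35° = -35°
rotate link 1 by -8°: θ ← -35° -8° = -43°
rotate link 1 by +77°: θ ← -43° +77° = 34°
rotate link 1 by +8°: θ ← 34° +8° = 42°
rotate link 1 by -21°: θ ← 42° -21° = 21°
rotate link 1 by +86°: θ ← 21° +86° = 107°
rotate link 1 by +26°: θ ← 107° +26° = 133°
rotate link 1 by -19°: θ ← 133° -19° = 114°
crank pin P = (r cos θ, r sin θ) = (-17.082939, 38.368909)
h = r sin θ − e = 38.368909 − 12 = 26.368909
x = r cos θ + √(L² − h²) = -17.082939 + 258.659391 = 241.576452

241.5765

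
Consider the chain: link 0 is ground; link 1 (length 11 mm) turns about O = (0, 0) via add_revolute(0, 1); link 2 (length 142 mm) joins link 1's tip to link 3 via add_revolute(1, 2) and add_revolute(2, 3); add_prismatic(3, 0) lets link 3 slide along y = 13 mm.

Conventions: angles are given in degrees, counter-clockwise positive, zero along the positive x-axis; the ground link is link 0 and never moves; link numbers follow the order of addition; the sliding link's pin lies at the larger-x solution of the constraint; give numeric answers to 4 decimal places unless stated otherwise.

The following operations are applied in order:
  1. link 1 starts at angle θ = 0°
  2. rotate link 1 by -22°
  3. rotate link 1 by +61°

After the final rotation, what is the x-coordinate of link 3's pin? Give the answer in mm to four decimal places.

geometry: r = 11 mm, L = 142 mm, e = 13 mm; θ starts at 0°
rotate link 1 by -22°: θ ← 0° -22° = -22°
rotate link 1 by +61°: θ ← -22° +61° = 39°
crank pin P = (r cos θ, r sin θ) = (8.548606, 6.922524)
h = r sin θ − e = 6.922524 − 13 = -6.077476
x = r cos θ + √(L² − h²) = 8.548606 + 141.869885 = 150.418491

150.4185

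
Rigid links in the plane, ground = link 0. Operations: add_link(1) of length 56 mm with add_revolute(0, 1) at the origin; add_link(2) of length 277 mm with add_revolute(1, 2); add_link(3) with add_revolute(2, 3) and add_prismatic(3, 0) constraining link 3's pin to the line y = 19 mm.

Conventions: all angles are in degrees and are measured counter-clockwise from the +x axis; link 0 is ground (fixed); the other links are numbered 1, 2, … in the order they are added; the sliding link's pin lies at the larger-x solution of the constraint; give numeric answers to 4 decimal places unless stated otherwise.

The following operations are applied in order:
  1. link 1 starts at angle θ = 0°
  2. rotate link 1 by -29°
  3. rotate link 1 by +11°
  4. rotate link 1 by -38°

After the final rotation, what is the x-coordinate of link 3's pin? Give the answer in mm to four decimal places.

geometry: r = 56 mm, L = 277 mm, e = 19 mm; θ starts at 0°
rotate link 1 by -29°: θ ← 0° -29° = -29°
rotate link 1 by +11°: θ ← -29° +11° = -18°
rotate link 1 by -38°: θ ← -18° -38° = -56°
crank pin P = (r cos θ, r sin θ) = (31.314803, -46.426104)
h = r sin θ − e = -46.426104 − 19 = -65.426104
x = r cos θ + √(L² − h²) = 31.314803 + 269.162451 = 300.477253

300.4773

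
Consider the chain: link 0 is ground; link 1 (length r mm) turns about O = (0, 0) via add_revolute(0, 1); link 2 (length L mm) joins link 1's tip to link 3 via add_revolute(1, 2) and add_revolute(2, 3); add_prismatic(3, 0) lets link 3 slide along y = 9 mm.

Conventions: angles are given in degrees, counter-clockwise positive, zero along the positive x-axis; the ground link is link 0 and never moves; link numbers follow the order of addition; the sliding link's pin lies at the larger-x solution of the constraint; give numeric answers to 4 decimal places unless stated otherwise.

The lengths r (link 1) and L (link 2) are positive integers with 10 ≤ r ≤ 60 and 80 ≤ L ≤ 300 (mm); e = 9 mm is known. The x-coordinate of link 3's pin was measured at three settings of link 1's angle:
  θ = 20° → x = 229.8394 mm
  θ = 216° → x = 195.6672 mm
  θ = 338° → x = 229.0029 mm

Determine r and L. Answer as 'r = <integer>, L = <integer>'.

constraint per measurement: (x − r cos θ)² + (r sin θ − e)² = L²
subtracting the θ₁ and θ₂ equations cancels the r² and L² terms:
r = (x₁² − x₂²) / (2[(x₁cos θ₁ + e sin θ₁) − (x₂cos θ₂ + e sin θ₂)]) = 19.0000 → r = 19
L² = (x₁ − r cos θ₁)² + (r sin θ₁ − e)² = 44944.0002 → L = 212.0000 → L = 212
check at θ₃=338°: x = 229.0029 (printed 229.0029) ✓

r = 19, L = 212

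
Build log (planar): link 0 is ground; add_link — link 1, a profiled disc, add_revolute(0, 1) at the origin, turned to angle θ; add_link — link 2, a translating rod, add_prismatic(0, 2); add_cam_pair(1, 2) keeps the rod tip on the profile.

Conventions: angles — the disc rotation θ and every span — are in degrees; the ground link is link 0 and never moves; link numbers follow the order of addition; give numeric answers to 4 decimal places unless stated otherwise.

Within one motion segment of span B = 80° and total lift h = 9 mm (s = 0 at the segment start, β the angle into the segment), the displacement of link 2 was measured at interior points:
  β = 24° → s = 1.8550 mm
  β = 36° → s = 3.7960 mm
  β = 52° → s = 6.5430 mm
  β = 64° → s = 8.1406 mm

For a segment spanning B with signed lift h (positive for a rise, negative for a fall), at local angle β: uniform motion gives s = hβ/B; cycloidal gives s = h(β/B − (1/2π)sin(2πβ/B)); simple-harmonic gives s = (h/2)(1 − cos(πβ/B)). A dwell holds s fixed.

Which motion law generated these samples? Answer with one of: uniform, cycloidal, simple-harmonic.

candidates at β/B = r: uniform s = h·r (linear in β); cycloidal s = h·(r − sin(2πr)/(2π)); simple-harmonic s = (h/2)(1 − cos(πr))
β=24°: printed 1.8550 | uniform 2.7000, cycloidal 1.3377, simple-harmonic 1.8550
β=36°: printed 3.7960 | uniform 4.0500, cycloidal 3.6074, simple-harmonic 3.7960
β=52°: printed 6.5430 | uniform 5.8500, cycloidal 7.0088, simple-harmonic 6.5430
β=64°: printed 8.1406 | uniform 7.2000, cycloidal 8.5623, simple-harmonic 8.1406
only one law matches every sample → simple-harmonic

simple-harmonic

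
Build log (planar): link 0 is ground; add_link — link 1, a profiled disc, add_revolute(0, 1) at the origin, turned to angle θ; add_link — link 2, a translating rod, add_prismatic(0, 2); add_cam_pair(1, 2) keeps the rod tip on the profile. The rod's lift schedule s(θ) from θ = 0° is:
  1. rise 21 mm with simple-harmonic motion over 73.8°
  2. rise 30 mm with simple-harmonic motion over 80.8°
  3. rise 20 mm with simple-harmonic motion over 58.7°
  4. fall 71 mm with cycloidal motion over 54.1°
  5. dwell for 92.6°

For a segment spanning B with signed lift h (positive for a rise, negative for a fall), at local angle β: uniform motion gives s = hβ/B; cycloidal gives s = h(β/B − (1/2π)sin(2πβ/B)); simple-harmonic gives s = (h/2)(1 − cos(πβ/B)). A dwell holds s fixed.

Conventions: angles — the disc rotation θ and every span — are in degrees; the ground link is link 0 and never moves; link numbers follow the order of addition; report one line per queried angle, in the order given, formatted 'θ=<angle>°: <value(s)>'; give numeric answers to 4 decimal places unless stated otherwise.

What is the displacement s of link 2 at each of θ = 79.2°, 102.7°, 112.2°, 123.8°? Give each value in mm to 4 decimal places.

seg 1 [0°–73.8°] simple-harmonic, h=21: full span → s += 21 → s = 21.0000
seg 2 [73.8°–154.6°] simple-harmonic, h=30: θ=79.2° here. β=5.4, B=80.8. 30/2·(1 − cos(π·0.0668)) = 0.3294 → s = 21.3294
seg 2 [73.8°–154.6°] simple-harmonic, h=30: θ=102.7° here. β=28.9, B=80.8. 30/2·(1 − cos(π·0.3577)) = 8.5143 → s = 29.5143
seg 2 [73.8°–154.6°] simple-harmonic, h=30: θ=112.2° here. β=38.4, B=80.8. 30/2·(1 − cos(π·0.4752)) = 13.8347 → s = 34.8347
seg 2 [73.8°–154.6°] simple-harmonic, h=30: θ=123.8° here. β=50, B=80.8. 30/2·(1 − cos(π·0.6188)) = 20.4698 → s = 41.4698

θ=79.2°: 21.3294
θ=102.7°: 29.5143
θ=112.2°: 34.8347
θ=123.8°: 41.4698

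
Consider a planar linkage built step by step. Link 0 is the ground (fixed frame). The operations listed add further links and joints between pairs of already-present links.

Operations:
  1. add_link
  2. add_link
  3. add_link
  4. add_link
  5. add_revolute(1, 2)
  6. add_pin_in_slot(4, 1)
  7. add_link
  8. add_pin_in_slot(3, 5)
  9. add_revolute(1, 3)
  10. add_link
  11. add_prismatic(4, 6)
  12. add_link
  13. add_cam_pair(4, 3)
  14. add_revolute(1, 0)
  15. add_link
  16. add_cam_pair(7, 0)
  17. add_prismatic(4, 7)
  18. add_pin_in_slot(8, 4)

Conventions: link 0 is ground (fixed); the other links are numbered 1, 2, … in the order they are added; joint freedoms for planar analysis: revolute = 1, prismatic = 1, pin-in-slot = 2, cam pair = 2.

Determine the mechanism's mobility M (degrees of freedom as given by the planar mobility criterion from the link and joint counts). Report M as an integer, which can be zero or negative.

L=1 J1=0 J2=0
add link → L=2 J1=0 J2=0
add link → L=3 J1=0 J2=0
add link → L=4 J1=0 J2=0
add link → L=5 J1=0 J2=0
R@1,2 dof=1 J1 → L=5 J1=1 J2=0
PS@4,1 dof=2 J2 → L=5 J1=1 J2=1
add link → L=6 J1=1 J2=1
PS@3,5 dof=2 J2 → L=6 J1=1 J2=2
R@1,3 dof=1 J1 → L=6 J1=2 J2=2
add link → L=7 J1=2 J2=2
P@4,6 dof=1 J1 → L=7 J1=3 J2=2
add link → L=8 J1=3 J2=2
C@4,3 dof=2 J2 → L=8 J1=3 J2=3
R@1,0 dof=1 J1 → L=8 J1=4 J2=3
add link → L=9 J1=4 J2=3
C@7,0 dof=2 J2 → L=9 J1=4 J2=4
P@4,7 dof=1 J1 → L=9 J1=5 J2=4
PS@8,4 dof=2 J2 → L=9 J1=5 J2=5
M=3(L−1)−2J1−J2=3·8−2·5−5=9

M = 9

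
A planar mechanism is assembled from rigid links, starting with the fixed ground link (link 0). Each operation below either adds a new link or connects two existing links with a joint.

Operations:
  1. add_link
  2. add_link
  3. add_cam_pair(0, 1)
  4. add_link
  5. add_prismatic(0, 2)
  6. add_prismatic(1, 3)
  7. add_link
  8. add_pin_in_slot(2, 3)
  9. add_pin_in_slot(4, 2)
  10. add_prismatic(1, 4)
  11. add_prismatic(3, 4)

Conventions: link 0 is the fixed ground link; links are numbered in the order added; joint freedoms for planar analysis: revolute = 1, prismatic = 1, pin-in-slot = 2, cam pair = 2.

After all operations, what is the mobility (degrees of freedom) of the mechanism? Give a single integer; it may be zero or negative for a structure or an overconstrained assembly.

L=1 J1=0 J2=0
add link → L=2 J1=0 J2=0
add link → L=3 J1=0 J2=0
C@0,1 dof=2 J2 → L=3 J1=0 J2=1
add link → L=4 J1=0 J2=1
P@0,2 dof=1 J1 → L=4 J1=1 J2=1
P@1,3 dof=1 J1 → L=4 J1=2 J2=1
add link → L=5 J1=2 J2=1
PS@2,3 dof=2 J2 → L=5 J1=2 J2=2
PS@4,2 dof=2 J2 → L=5 J1=2 J2=3
P@1,4 dof=1 J1 → L=5 J1=3 J2=3
P@3,4 dof=1 J1 → L=5 J1=4 J2=3
M=3(L−1)−2J1−J2=3·4−2·4−3=1

M = 1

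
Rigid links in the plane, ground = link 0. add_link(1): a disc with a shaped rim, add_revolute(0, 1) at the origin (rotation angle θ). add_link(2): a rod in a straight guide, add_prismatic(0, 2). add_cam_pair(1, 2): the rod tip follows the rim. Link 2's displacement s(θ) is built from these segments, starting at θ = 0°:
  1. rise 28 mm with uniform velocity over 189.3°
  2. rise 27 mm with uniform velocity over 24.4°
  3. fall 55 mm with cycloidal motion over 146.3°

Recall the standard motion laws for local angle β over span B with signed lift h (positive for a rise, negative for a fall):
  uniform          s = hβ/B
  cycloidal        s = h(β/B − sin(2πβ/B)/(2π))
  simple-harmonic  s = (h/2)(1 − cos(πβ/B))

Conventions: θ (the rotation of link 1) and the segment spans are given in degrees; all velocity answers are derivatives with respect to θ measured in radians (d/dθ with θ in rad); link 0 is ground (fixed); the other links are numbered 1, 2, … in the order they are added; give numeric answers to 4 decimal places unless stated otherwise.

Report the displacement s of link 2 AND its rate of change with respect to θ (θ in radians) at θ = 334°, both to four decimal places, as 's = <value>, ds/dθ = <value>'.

segment 1 (0° to 189.3°, uniform, h = 28) is passed completely: s = 0.0000 + (28) = 28.0000
segment 2 (189.3° to 213.7°, uniform, h = 27) is passed completely: s = 28.0000 + (27) = 55.0000
θ = 334° falls in segment 3 (213.7° to 360°, cycloidal, h = -55): β = 334 − 213.7 = 120.3°, B = 146.3°; Δs = -55·(0.8223 − sin(2π·0.8223)/(2π)) = -53.0917; s = 55.0000 − 53.0917 = 1.9083
velocity in seg [213.7°–360°] (cycloidal), θ in radians: β = 120.3° = 2.0996 rad, B = 146.3° = 2.5534 rad; ds/dθ = (h/B)(1 − cos(2πβ/B)) = ((-55)/2.5534)(1 − cos(2π·0.8223)) = -12.089965 mm/rad

s = 1.9083, ds/dθ = -12.0900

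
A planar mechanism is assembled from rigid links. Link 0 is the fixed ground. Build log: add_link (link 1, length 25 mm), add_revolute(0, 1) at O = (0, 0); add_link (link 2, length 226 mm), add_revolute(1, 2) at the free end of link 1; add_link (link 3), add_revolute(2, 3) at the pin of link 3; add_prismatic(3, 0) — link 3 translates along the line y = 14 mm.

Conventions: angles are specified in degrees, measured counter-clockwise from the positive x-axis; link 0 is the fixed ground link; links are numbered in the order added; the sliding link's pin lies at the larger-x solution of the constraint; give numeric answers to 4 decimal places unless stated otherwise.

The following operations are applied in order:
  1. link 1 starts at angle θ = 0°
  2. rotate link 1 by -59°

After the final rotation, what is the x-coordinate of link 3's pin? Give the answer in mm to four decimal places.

geometry: r = 25 mm, L = 226 mm, e = 14 mm; θ starts at 0°
rotate link 1 by -59°: θ ← 0° -59° = -59°
crank pin P = (r cos θ, r sin θ) = (12.875952, -21.429183)
h = r sin θ − e = -21.429183 − 14 = -35.429183
x = r cos θ + √(L² − h²) = 12.875952 + 223.205674 = 236.081626

236.0816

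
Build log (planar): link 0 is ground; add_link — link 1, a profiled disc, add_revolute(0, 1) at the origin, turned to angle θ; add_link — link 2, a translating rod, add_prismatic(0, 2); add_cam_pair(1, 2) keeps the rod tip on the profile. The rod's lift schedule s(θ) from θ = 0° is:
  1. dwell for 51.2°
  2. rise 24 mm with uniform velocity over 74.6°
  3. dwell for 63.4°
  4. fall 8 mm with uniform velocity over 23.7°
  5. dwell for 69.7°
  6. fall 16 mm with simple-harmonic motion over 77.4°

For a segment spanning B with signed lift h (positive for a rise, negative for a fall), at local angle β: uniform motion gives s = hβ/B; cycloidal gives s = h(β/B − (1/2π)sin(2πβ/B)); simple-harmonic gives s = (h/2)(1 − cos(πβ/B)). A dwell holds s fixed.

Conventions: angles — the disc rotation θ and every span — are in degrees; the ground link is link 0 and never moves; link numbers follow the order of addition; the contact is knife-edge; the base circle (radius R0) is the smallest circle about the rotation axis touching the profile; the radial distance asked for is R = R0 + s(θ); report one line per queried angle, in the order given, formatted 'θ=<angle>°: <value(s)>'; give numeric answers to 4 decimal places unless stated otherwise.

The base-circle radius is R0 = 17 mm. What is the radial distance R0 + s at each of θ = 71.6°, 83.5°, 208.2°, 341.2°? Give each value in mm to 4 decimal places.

seg 1 [0°–51.2°] dwell: s stays 0.0000
seg 2 [51.2°–125.8°] uniform, h=24: θ=71.6° here. β=20.4, B=74.6. 24·20.4/74.6 = 6.5630 → s = 6.5630
seg 2 [51.2°–125.8°] uniform, h=24: θ=83.5° here. β=32.3, B=74.6. 24·32.3/74.6 = 10.3914 → s = 10.3914
seg 2 [51.2°–125.8°] uniform, h=24: full span → s += 24 → s = 24.0000
seg 3 [125.8°–189.2°] dwell: s stays 24.0000
seg 4 [189.2°–212.9°] uniform, h=-8: θ=208.2° here. β=19, B=23.7. -8·19/23.7 = -6.4135 → s = 17.5865
seg 4 [189.2°–212.9°] uniform, h=-8: full span → s += -8 → s = 16.0000
seg 5 [212.9°–282.6°] dwell: s stays 16.0000
seg 6 [282.6°–360°] simple-harmonic, h=-16: θ=341.2° here. β=58.6, B=77.4. -16/2·(1 − cos(π·0.7571)) = -13.7817 → s = 2.2183
θ=71.6°: R = R0 + s = 17 + 6.5630 = 23.5630
θ=83.5°: R = R0 + s = 17 + 10.3914 = 27.3914
θ=208.2°: R = R0 + s = 17 + 17.5865 = 34.5865
θ=341.2°: R = R0 + s = 17 + 2.2183 = 19.2183

θ=71.6°: 23.5630
θ=83.5°: 27.3914
θ=208.2°: 34.5865
θ=341.2°: 19.2183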